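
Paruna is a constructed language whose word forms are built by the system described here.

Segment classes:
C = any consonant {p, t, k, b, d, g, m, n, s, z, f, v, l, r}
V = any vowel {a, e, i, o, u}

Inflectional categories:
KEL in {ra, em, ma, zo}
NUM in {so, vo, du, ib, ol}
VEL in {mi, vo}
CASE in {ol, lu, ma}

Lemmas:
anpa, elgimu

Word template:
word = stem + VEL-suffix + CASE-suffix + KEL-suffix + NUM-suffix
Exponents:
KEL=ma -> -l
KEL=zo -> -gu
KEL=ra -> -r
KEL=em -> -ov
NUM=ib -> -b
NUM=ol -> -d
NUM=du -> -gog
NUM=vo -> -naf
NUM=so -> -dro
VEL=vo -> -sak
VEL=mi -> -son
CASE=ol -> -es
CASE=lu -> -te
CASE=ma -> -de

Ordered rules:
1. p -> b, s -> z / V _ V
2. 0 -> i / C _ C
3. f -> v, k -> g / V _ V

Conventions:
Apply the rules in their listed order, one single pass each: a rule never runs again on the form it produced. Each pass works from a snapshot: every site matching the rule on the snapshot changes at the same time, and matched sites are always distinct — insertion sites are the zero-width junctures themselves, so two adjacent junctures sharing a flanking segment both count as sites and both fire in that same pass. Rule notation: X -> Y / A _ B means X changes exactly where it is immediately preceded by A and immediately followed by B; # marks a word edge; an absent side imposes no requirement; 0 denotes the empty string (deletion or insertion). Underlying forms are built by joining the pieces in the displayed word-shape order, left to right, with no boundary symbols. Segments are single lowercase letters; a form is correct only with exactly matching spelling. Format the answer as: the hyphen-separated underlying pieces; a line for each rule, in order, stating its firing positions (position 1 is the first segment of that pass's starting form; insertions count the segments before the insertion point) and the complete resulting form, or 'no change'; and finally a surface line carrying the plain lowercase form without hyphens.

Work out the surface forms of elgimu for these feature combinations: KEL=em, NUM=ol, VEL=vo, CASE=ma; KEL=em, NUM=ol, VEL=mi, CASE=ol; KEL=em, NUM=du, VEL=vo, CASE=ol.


cell KEL=em, NUM=ol, VEL=vo, CASE=ma:
underlying: elgimu-sak-de-ov-d
1. p -> b, s -> z / V _ V: fires at position(s) 7: elgimuzakdeovd
2. 0 -> i / C _ C: inserts after position(s) 2, 9, 13: eligimuzakideovid
3. f -> v, k -> g / V _ V: fires at position(s) 10: eligimuzagideovid
surface: eligimuzagideovid

cell KEL=em, NUM=ol, VEL=mi, CASE=ol:
underlying: elgimu-son-es-ov-d
1. p -> b, s -> z / V _ V: fires at position(s) 7, 11: elgimuzonezovd
2. 0 -> i / C _ C: inserts after position(s) 2, 13: eligimuzonezovid
3. f -> v, k -> g / V _ V: no change
surface: eligimuzonezovid

cell KEL=em, NUM=du, VEL=vo, CASE=ol:
underlying: elgimu-sak-es-ov-gog
1. p -> b, s -> z / V _ V: fires at position(s) 7, 11: elgimuzakezovgog
2. 0 -> i / C _ C: inserts after position(s) 2, 13: eligimuzakezovigog
3. f -> v, k -> g / V _ V: fires at position(s) 10: eligimuzagezovigog
surface: eligimuzagezovigog


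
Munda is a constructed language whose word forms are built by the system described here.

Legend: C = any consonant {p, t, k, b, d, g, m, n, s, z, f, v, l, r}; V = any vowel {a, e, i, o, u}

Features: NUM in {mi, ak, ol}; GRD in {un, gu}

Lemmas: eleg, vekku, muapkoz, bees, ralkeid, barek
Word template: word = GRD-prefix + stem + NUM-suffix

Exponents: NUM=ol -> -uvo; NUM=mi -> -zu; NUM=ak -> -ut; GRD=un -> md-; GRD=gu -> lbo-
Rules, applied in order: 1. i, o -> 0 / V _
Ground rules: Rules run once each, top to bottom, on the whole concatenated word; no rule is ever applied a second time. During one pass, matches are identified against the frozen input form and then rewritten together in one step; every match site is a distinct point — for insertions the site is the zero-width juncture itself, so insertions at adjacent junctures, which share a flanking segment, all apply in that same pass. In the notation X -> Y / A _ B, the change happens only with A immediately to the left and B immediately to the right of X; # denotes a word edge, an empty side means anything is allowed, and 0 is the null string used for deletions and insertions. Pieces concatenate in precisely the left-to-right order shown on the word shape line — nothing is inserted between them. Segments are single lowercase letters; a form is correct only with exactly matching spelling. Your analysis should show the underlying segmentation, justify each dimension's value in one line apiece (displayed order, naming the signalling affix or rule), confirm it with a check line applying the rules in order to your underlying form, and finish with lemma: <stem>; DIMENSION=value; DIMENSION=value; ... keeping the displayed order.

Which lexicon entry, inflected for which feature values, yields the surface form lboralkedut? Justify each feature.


underlying: lbo-ralkeid-ut
NUM=ak - signalled by the affix -ut
GRD=gu - signalled by the affix lbo-
check: lboralkeidut -> lboralkedut
lemma: ralkeid; NUM=ak; GRD=gu


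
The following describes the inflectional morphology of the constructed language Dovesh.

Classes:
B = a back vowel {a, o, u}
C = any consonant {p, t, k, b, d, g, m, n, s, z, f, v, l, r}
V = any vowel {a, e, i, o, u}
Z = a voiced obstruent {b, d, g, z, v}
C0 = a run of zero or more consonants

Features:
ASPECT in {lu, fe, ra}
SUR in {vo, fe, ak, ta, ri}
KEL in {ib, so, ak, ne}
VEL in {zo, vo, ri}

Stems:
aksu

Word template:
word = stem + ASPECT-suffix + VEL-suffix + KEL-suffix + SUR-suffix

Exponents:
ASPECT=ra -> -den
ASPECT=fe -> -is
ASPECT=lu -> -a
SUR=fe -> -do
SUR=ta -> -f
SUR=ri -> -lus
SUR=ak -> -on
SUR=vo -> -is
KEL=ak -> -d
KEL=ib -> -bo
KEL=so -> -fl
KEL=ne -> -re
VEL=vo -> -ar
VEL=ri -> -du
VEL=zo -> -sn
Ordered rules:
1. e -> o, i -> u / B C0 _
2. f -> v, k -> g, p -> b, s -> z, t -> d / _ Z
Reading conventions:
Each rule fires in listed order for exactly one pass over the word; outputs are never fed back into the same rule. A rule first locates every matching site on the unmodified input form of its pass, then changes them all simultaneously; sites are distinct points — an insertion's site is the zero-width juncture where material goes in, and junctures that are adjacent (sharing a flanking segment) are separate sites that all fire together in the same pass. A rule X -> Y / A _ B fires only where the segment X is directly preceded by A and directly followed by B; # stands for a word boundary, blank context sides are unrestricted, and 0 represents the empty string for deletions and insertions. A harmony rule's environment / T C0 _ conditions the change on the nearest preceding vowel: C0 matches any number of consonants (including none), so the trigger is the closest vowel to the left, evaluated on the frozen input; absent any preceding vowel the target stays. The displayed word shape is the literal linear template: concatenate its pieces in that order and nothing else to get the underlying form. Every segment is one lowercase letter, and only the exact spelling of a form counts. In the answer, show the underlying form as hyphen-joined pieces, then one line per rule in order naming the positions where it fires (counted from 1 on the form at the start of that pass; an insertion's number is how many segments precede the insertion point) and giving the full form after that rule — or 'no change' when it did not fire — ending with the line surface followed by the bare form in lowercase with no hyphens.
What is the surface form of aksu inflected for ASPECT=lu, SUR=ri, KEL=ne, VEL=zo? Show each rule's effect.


underlying: aksu-a-sn-re-lus
1. e -> o, i -> u / B C0 _: fires at position(s) 9: aksuasnrolus
2. f -> v, k -> g, p -> b, s -> z, t -> d / _ Z: no change
surface: aksuasnrolus


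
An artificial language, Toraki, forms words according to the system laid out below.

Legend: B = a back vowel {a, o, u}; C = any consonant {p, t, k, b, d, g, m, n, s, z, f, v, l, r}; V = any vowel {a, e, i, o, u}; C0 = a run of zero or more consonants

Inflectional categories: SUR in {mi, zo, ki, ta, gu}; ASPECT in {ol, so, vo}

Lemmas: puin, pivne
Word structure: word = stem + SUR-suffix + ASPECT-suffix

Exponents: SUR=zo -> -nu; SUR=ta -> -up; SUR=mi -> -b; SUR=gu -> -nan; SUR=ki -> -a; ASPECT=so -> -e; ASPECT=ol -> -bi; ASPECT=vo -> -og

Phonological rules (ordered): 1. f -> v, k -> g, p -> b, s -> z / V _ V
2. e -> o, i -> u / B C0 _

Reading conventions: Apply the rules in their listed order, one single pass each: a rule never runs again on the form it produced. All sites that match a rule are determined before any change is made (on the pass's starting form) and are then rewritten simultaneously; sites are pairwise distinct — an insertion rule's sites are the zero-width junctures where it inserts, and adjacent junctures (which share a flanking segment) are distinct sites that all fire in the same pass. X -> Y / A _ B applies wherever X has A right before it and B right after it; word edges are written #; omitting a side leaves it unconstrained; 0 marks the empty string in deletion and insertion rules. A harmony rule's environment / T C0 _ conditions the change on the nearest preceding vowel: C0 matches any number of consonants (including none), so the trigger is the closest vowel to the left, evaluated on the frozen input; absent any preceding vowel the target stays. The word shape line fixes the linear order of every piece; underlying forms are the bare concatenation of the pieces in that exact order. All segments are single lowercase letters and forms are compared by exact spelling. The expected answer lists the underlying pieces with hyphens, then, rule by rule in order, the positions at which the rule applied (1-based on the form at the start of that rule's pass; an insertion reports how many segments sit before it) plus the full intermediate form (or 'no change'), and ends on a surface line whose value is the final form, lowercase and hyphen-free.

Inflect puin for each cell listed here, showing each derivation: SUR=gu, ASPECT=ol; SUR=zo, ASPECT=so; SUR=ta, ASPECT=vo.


cell SUR=gu, ASPECT=ol:
underlying: puin-nan-bi
1. f -> v, k -> g, p -> b, s -> z / V _ V: no change
2. e -> o, i -> u / B C0 _: fires at position(s) 3, 9: puunnanbu
surface: puunnanbu

cell SUR=zo, ASPECT=so:
underlying: puin-nu-e
1. f -> v, k -> g, p -> b, s -> z / V _ V: no change
2. e -> o, i -> u / B C0 _: fires at position(s) 3, 7: puunnuo
surface: puunnuo

cell SUR=ta, ASPECT=vo:
underlying: puin-up-og
1. f -> v, k -> g, p -> b, s -> z / V _ V: fires at position(s) 6: puinubog
2. e -> o, i -> u / B C0 _: fires at position(s) 3: puunubog
surface: puunubog


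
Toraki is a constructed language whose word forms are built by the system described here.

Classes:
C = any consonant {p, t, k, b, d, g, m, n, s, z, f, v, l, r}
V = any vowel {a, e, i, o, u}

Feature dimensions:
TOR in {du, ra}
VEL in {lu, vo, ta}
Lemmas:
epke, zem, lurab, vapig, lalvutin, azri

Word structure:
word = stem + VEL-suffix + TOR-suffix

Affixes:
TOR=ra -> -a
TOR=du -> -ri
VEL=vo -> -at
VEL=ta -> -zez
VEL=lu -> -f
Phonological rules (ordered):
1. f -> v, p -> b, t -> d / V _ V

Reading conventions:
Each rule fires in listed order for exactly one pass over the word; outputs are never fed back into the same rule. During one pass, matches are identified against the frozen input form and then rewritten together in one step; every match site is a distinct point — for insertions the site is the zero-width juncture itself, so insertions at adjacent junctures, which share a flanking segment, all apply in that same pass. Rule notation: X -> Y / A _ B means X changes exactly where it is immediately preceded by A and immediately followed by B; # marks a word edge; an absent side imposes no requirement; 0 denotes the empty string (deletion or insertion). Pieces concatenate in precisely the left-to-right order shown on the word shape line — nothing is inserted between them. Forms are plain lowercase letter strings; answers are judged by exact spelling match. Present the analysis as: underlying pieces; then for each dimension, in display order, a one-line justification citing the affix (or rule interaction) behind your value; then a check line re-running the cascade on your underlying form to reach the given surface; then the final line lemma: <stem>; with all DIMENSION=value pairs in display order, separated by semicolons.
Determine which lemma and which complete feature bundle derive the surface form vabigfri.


underlying: vapig-f-ri
TOR=du - signalled by the affix -ri
VEL=lu - signalled by the affix -f
check: vapigfri -> vabigfri
lemma: vapig; TOR=du; VEL=lu


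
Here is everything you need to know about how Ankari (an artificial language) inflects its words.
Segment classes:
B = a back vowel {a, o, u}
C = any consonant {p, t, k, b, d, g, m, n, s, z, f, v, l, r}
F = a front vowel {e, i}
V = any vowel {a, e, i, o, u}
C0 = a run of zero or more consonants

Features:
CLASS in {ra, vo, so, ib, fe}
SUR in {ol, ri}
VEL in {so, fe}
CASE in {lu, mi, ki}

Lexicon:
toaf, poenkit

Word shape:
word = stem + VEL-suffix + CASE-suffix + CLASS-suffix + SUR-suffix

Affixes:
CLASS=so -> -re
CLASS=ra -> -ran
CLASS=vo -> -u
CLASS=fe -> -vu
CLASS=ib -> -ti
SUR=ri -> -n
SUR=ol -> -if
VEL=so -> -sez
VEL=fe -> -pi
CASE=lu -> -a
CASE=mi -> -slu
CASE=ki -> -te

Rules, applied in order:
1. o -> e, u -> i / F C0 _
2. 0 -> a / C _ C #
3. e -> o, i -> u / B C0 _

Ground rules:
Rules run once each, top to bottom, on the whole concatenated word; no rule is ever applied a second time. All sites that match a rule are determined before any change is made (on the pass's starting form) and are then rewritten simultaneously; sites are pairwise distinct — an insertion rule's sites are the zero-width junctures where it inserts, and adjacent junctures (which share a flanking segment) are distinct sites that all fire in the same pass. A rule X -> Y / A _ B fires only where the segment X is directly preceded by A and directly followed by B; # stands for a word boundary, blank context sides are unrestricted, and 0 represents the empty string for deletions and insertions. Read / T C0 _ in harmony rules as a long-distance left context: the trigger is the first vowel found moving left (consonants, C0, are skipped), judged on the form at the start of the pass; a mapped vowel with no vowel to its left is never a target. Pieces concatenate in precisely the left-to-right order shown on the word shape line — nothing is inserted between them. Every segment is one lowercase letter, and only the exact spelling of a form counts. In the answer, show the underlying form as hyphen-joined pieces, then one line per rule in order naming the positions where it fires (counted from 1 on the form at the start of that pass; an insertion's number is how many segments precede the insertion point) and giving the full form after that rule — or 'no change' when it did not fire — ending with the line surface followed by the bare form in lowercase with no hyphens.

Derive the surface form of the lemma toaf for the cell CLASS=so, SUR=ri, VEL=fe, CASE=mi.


underlying: toaf-pi-slu-re-n
1. o -> e, u -> i / F C0 _: fires at position(s) 9: toafpisliren
2. 0 -> a / C _ C #: no change
3. e -> o, i -> u / B C0 _: fires at position(s) 6: toafpusliren
surface: toafpusliren


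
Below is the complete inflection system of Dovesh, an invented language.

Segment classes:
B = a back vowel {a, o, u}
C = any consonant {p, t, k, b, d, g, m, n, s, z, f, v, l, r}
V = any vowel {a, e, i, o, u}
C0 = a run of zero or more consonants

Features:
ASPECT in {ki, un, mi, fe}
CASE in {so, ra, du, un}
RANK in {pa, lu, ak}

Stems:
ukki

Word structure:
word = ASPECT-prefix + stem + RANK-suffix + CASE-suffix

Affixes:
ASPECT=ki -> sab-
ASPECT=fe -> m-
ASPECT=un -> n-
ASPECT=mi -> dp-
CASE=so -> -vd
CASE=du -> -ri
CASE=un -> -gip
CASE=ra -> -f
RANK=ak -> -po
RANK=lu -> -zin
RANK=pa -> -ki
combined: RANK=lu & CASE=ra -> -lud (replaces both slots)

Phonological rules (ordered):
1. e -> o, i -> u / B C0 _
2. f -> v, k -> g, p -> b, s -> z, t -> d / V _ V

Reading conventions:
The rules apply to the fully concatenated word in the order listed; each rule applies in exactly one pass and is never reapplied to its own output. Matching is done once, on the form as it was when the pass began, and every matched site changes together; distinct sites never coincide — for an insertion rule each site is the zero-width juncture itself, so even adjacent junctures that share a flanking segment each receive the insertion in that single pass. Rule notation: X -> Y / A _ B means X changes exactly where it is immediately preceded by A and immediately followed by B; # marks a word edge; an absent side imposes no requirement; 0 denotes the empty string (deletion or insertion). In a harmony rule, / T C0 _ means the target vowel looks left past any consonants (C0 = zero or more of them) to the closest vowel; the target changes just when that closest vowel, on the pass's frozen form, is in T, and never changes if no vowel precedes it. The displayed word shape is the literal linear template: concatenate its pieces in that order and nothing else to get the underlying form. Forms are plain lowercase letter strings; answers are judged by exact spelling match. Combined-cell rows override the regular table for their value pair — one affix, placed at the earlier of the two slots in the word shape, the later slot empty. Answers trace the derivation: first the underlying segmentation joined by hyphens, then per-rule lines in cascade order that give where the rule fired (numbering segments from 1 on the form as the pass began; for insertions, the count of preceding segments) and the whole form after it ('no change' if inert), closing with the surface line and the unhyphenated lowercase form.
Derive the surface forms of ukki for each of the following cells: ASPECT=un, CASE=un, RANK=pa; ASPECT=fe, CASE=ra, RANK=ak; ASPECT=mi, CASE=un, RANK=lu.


cell ASPECT=un, CASE=un, RANK=pa:
underlying: n-ukki-ki-gip
1. e -> o, i -> u / B C0 _: fires at position(s) 5: nukkukigip
2. f -> v, k -> g, p -> b, s -> z, t -> d / V _ V: fires at position(s) 6: nukkugigip
surface: nukkugigip

cell ASPECT=fe, CASE=ra, RANK=ak:
underlying: m-ukki-po-f
1. e -> o, i -> u / B C0 _: fires at position(s) 5: mukkupof
2. f -> v, k -> g, p -> b, s -> z, t -> d / V _ V: fires at position(s) 6: mukkubof
surface: mukkubof

cell ASPECT=mi, CASE=un, RANK=lu:
underlying: dp-ukki-zin-gip
1. e -> o, i -> u / B C0 _: fires at position(s) 6: dpukkuzingip
2. f -> v, k -> g, p -> b, s -> z, t -> d / V _ V: no change
surface: dpukkuzingip


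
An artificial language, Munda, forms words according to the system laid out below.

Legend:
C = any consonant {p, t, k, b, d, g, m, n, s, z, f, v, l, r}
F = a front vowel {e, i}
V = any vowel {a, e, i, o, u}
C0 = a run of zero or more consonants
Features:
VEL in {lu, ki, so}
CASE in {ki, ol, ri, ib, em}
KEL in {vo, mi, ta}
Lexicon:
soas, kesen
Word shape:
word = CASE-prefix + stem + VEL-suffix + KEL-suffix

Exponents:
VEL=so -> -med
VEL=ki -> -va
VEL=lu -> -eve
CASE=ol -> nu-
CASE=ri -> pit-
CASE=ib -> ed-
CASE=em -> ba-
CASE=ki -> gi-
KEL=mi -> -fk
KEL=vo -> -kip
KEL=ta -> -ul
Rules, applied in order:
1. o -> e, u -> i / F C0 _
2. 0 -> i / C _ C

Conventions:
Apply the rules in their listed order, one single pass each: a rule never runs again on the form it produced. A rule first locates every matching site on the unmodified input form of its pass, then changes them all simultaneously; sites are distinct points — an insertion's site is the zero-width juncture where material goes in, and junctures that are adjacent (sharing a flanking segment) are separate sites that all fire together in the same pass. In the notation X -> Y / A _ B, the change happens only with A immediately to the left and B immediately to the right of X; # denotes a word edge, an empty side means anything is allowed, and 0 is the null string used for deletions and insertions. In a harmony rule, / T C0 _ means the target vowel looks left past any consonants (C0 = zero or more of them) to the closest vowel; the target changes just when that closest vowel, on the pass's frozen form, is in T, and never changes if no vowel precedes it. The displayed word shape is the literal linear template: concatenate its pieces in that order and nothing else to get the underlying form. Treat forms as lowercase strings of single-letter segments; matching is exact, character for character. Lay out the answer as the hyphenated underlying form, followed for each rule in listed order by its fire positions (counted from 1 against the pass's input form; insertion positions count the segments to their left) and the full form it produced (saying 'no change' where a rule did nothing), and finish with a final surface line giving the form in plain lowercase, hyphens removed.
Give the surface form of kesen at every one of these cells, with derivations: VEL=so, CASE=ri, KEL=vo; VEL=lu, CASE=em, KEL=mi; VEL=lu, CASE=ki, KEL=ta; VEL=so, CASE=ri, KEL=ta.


cell VEL=so, CASE=ri, KEL=vo:
underlying: pit-kesen-med-kip
1. o -> e, u -> i / F C0 _: no change
2. 0 -> i / C _ C: inserts after position(s) 3, 8, 11: pitikesenimedikip
surface: pitikesenimedikip

cell VEL=lu, CASE=em, KEL=mi:
underlying: ba-kesen-eve-fk
1. o -> e, u -> i / F C0 _: no change
2. 0 -> i / C _ C: inserts after position(s) 11: bakesenevefik
surface: bakesenevefik

cell VEL=lu, CASE=ki, KEL=ta:
underlying: gi-kesen-eve-ul
1. o -> e, u -> i / F C0 _: fires at position(s) 11: gikeseneveil
2. 0 -> i / C _ C: no change
surface: gikeseneveil

cell VEL=so, CASE=ri, KEL=ta:
underlying: pit-kesen-med-ul
1. o -> e, u -> i / F C0 _: fires at position(s) 12: pitkesenmedil
2. 0 -> i / C _ C: inserts after position(s) 3, 8: pitikesenimedil
surface: pitikesenimedil


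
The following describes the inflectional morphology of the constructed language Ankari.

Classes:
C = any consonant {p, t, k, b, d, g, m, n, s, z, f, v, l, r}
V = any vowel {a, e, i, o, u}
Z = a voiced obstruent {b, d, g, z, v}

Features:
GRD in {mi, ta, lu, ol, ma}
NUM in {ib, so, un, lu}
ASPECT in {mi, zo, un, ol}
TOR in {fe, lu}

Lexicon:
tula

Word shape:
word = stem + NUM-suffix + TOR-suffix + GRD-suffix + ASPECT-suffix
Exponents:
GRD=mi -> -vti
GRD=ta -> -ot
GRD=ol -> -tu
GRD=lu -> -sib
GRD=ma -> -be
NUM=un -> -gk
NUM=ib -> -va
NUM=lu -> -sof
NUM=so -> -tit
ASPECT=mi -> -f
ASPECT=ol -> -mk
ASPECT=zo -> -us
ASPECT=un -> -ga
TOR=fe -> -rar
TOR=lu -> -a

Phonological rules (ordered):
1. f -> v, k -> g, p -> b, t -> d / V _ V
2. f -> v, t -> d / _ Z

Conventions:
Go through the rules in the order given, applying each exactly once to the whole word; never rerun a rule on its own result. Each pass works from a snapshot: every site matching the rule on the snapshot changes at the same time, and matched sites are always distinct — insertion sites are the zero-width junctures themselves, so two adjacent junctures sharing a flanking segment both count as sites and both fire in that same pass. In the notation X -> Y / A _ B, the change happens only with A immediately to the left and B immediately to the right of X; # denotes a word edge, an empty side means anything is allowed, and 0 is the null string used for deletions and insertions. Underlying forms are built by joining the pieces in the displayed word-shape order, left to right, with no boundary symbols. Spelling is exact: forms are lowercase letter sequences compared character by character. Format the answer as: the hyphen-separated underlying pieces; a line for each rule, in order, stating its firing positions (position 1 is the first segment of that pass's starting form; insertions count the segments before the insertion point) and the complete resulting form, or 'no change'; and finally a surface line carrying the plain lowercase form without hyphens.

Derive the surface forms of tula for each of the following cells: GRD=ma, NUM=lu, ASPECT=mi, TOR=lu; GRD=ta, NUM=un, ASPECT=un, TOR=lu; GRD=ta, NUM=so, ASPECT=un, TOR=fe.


cell GRD=ma, NUM=lu, ASPECT=mi, TOR=lu:
underlying: tula-sof-a-be-f
1. f -> v, k -> g, p -> b, t -> d / V _ V: fires at position(s) 7: tulasovabef
2. f -> v, t -> d / _ Z: no change
surface: tulasovabef

cell GRD=ta, NUM=un, ASPECT=un, TOR=lu:
underlying: tula-gk-a-ot-ga
1. f -> v, k -> g, p -> b, t -> d / V _ V: no change
2. f -> v, t -> d / _ Z: fires at position(s) 9: tulagkaodga
surface: tulagkaodga

cell GRD=ta, NUM=so, ASPECT=un, TOR=fe:
underlying: tula-tit-rar-ot-ga
1. f -> v, k -> g, p -> b, t -> d / V _ V: fires at position(s) 5: tuladitrarotga
2. f -> v, t -> d / _ Z: fires at position(s) 12: tuladitrarodga
surface: tuladitrarodga


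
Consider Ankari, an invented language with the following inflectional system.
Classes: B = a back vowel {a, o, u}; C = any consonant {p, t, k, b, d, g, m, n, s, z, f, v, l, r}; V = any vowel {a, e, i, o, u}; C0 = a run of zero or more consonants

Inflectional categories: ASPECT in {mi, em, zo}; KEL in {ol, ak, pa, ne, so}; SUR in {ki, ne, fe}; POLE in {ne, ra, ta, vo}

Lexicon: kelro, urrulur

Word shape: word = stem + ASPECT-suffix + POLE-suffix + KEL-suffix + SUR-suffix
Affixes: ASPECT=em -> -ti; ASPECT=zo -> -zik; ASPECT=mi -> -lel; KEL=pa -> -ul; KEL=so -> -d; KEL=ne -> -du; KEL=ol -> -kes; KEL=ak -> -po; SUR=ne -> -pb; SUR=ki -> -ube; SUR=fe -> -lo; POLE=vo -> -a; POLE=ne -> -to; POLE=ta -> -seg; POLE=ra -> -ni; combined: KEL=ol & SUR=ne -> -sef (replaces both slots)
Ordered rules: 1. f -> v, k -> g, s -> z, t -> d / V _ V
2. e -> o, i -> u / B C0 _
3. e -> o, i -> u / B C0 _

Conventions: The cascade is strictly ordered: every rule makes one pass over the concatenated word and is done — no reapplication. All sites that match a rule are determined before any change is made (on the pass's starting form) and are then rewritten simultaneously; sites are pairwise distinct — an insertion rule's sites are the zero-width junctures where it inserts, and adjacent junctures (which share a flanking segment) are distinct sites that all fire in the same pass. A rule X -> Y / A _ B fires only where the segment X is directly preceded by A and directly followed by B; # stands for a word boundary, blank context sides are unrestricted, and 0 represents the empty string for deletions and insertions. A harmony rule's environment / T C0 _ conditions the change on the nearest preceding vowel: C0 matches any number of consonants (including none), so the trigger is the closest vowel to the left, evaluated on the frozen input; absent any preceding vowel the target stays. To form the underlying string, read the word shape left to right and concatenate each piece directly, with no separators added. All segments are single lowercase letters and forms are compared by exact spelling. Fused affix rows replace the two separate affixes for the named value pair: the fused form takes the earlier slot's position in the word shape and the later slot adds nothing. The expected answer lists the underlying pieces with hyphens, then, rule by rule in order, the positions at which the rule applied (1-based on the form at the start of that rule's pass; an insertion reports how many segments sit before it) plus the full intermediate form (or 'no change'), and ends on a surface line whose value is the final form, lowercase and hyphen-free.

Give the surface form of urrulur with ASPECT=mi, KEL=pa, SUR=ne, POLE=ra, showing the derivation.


underlying: urrulur-lel-ni-ul-pb
1. f -> v, k -> g, s -> z, t -> d / V _ V: no change
2. e -> o, i -> u / B C0 _: fires at position(s) 9: urrulurlolniulpb
3. e -> o, i -> u / B C0 _: fires at position(s) 12: urrulurlolnuulpb
surface: urrulurlolnuulpb


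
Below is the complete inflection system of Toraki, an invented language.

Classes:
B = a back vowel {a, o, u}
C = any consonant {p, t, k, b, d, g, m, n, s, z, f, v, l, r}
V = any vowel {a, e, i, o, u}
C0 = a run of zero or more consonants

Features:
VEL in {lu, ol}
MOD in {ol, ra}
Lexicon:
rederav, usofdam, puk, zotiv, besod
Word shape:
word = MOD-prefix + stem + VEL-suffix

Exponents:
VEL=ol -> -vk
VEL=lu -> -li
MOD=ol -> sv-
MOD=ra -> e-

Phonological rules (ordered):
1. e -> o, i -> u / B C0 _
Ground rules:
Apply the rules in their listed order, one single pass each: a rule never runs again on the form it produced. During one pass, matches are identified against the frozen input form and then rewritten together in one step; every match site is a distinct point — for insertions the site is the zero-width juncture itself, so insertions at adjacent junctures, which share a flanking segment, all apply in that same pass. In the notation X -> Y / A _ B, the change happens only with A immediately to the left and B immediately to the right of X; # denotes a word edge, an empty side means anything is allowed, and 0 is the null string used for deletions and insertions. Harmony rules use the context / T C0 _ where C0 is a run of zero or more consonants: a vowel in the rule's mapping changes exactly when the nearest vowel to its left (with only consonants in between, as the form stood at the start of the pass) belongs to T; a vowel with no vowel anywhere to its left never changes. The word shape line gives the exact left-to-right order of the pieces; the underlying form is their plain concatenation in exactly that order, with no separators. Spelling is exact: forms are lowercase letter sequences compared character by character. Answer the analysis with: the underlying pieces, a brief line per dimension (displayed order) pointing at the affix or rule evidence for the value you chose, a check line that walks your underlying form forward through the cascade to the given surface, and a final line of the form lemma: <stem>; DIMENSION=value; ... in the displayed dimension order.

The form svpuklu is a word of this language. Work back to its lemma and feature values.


underlying: sv-puk-li
VEL=lu - signalled by the affix -li
MOD=ol - signalled by the affix sv-
check: svpukli -> svpuklu
lemma: puk; VEL=lu; MOD=ol


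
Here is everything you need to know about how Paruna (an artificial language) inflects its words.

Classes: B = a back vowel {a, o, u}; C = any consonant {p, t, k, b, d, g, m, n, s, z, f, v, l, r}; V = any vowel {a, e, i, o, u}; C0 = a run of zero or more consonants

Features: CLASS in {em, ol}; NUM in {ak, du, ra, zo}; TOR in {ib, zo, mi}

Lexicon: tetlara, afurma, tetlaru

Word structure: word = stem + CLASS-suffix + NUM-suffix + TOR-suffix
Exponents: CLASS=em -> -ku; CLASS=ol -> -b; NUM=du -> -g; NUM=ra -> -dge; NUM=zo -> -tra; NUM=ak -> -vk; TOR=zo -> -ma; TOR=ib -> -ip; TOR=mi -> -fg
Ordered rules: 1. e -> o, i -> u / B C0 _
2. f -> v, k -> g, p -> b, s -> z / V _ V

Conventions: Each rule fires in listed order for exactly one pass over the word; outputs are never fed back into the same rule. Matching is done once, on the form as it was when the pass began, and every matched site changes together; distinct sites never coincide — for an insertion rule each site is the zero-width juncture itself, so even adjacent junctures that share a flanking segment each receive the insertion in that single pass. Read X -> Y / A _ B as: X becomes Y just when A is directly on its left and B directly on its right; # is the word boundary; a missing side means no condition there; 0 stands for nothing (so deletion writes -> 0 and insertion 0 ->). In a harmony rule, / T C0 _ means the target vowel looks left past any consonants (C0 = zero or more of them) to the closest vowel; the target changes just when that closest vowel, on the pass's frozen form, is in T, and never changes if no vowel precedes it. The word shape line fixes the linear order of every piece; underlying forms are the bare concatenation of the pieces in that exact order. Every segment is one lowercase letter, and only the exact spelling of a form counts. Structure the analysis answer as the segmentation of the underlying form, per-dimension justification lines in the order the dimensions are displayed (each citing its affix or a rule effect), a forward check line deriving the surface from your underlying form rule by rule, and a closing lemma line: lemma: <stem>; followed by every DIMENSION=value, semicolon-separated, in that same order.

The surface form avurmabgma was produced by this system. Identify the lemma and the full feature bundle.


underlying: afurma-b-g-ma
CLASS=ol - signalled by the affix -b
NUM=du - signalled by the affix -g
TOR=zo - signalled by the affix -ma
check: afurmabgma -> afurmabgma -> avurmabgma
lemma: afurma; CLASS=ol; NUM=du; TOR=zo


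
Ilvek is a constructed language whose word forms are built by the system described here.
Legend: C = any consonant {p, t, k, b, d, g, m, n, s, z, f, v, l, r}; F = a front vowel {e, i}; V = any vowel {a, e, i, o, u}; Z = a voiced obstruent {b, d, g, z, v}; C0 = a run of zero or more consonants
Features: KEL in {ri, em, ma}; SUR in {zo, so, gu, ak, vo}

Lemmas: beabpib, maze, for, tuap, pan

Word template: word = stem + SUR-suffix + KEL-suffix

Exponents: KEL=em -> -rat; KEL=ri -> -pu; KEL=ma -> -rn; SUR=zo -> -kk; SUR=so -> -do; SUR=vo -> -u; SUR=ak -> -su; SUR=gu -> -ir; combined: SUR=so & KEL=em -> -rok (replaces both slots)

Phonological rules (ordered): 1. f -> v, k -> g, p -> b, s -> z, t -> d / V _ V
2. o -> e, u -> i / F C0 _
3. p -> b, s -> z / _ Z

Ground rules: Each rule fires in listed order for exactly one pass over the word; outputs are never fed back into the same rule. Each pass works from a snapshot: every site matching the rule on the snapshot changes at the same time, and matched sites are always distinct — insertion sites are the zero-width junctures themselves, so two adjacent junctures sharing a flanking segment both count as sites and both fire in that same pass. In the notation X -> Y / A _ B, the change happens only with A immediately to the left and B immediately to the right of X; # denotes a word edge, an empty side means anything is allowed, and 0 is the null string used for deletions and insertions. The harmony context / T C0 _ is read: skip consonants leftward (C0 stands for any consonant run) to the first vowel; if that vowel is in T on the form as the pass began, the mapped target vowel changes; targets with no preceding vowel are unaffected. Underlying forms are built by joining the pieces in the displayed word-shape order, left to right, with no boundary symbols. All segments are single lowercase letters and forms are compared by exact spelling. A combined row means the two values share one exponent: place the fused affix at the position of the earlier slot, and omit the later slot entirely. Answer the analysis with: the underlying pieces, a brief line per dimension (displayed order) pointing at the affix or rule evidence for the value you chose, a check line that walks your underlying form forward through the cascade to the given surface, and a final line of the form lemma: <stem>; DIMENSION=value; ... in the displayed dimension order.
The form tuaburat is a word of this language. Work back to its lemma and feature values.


underlying: tuap-u-rat
KEL=em - signalled by the affix -rat
SUR=vo - signalled by the affix -u
check: tuapurat -> tuaburat -> tuaburat -> tuaburat
lemma: tuap; KEL=em; SUR=vo


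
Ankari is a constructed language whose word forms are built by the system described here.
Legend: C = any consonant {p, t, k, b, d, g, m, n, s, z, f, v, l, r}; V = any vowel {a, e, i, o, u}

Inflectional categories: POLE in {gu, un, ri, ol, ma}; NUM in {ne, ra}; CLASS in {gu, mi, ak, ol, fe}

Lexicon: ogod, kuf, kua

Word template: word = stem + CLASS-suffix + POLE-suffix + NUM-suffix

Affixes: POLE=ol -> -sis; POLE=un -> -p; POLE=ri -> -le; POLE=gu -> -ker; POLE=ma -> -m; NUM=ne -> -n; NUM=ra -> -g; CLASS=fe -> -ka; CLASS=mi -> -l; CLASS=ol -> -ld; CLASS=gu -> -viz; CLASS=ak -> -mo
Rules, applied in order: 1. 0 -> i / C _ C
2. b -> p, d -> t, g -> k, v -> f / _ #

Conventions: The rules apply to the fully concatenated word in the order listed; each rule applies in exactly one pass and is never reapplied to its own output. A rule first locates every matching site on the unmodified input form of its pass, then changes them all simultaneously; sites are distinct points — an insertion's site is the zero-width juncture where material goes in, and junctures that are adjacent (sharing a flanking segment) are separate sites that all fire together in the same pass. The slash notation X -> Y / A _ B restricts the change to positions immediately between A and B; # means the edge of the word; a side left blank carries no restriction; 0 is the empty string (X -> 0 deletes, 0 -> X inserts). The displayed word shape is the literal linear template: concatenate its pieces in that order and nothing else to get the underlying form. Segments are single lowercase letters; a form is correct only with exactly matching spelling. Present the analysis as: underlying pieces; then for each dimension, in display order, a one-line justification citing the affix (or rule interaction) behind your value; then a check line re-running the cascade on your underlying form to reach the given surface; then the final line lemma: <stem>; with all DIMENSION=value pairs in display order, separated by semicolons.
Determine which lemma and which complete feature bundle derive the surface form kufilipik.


underlying: kuf-l-p-g
POLE=un - signalled by the affix -p
NUM=ra - signalled by the affix -g
CLASS=mi - signalled by the affix -l
check: kuflpg -> kufilipig -> kufilipik
lemma: kuf; POLE=un; NUM=ra; CLASS=mi


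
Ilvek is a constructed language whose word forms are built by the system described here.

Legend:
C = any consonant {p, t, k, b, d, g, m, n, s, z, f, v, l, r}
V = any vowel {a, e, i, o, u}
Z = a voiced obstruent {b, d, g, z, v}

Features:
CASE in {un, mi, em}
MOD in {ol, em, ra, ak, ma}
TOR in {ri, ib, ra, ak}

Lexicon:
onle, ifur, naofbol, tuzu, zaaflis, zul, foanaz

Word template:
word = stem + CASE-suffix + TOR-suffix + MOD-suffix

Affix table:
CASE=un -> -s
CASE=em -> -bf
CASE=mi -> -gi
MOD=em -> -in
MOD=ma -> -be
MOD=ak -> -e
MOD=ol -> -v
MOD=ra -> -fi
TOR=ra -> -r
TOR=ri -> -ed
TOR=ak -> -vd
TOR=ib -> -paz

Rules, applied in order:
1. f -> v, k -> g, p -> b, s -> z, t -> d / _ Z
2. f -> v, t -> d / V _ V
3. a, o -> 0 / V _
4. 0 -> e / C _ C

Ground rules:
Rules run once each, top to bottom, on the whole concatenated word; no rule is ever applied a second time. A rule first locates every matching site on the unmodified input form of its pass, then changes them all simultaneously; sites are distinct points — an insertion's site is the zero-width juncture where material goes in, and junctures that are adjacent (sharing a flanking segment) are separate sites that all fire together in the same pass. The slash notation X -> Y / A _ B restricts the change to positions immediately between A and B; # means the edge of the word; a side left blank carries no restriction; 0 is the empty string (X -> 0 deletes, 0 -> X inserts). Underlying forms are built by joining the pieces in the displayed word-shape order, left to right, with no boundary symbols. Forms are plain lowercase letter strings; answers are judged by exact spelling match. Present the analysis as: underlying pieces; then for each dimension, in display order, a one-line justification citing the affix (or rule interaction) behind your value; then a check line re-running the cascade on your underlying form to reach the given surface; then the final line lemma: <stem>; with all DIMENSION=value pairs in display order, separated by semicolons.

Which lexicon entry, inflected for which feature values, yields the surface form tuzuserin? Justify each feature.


underlying: tuzu-s-r-in
CASE=un - signalled by the affix -s
MOD=em - signalled by the affix -in
TOR=ra - signalled by the affix -r
check: tuzusrin -> tuzusrin -> tuzusrin -> tuzusrin -> tuzuserin
lemma: tuzu; CASE=un; MOD=em; TOR=ra


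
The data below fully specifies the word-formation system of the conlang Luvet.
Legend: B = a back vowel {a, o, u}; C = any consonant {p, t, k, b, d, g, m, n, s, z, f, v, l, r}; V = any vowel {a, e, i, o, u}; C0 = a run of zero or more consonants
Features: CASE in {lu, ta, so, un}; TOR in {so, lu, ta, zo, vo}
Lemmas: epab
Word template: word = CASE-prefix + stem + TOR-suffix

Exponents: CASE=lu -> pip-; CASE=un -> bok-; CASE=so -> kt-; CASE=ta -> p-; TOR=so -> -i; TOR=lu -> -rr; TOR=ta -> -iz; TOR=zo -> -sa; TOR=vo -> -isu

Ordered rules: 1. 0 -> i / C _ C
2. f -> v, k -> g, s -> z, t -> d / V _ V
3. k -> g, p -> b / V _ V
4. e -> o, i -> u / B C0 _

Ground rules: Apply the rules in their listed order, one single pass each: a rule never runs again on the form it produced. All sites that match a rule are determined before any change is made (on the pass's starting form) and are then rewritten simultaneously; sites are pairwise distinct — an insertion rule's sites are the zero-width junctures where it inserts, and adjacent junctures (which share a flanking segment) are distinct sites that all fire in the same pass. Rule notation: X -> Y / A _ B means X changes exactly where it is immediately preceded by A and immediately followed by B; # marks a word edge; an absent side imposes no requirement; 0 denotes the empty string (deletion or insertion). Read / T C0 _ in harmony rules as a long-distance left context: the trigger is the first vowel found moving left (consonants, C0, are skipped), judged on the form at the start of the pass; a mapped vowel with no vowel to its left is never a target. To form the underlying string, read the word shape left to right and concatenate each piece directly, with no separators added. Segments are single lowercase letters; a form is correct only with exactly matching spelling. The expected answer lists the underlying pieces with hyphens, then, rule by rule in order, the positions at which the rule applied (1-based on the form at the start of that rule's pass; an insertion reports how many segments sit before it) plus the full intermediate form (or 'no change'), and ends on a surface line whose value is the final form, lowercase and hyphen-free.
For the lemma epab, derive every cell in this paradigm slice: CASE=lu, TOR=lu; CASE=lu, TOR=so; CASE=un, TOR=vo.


cell CASE=lu, TOR=lu:
underlying: pip-epab-rr
1. 0 -> i / C _ C: inserts after position(s) 7, 8: pipepabirir
2. f -> v, k -> g, s -> z, t -> d / V _ V: no change
3. k -> g, p -> b / V _ V: fires at position(s) 3, 5: pibebabirir
4. e -> o, i -> u / B C0 _: fires at position(s) 8: pibebaburir
surface: pibebaburir

cell CASE=lu, TOR=so:
underlying: pip-epab-i
1. 0 -> i / C _ C: no change
2. f -> v, k -> g, s -> z, t -> d / V _ V: no change
3. k -> g, p -> b / V _ V: fires at position(s) 3, 5: pibebabi
4. e -> o, i -> u / B C0 _: fires at position(s) 8: pibebabu
surface: pibebabu

cell CASE=un, TOR=vo:
underlying: bok-epab-isu
1. 0 -> i / C _ C: no change
2. f -> v, k -> g, s -> z, t -> d / V _ V: fires at position(s) 3, 9: bogepabizu
3. k -> g, p -> b / V _ V: fires at position(s) 5: bogebabizu
4. e -> o, i -> u / B C0 _: fires at position(s) 4, 8: bogobabuzu
surface: bogobabuzu
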